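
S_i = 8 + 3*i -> [8, 11, 14, 17, 20]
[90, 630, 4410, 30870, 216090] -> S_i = 90*7^i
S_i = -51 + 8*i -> [-51, -43, -35, -27, -19]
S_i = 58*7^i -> [58, 406, 2842, 19894, 139258]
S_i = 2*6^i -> [2, 12, 72, 432, 2592]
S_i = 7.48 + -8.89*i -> [7.48, -1.41, -10.3, -19.19, -28.08]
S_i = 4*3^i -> [4, 12, 36, 108, 324]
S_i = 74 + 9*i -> [74, 83, 92, 101, 110]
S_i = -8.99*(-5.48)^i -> [-8.99, 49.27, -269.97, 1479.45, -8107.41]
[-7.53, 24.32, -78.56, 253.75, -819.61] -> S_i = -7.53*(-3.23)^i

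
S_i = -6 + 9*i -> [-6, 3, 12, 21, 30]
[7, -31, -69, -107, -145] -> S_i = 7 + -38*i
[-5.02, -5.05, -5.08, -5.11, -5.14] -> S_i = -5.02 + -0.03*i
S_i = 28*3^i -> [28, 84, 252, 756, 2268]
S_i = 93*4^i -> [93, 372, 1488, 5952, 23808]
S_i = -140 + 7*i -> [-140, -133, -126, -119, -112]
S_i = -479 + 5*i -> [-479, -474, -469, -464, -459]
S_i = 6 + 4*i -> [6, 10, 14, 18, 22]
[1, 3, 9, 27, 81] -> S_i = 1*3^i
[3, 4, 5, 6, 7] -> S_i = 3 + 1*i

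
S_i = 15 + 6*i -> [15, 21, 27, 33, 39]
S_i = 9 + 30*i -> [9, 39, 69, 99, 129]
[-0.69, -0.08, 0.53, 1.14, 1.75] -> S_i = -0.69 + 0.61*i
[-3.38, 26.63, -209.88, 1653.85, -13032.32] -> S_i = -3.38*(-7.88)^i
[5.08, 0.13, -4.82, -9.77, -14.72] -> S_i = 5.08 + -4.95*i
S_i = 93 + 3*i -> [93, 96, 99, 102, 105]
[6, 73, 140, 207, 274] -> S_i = 6 + 67*i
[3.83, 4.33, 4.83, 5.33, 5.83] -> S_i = 3.83 + 0.50*i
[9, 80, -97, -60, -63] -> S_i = Random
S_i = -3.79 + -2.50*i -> [-3.79, -6.29, -8.79, -11.29, -13.79]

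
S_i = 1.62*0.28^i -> [1.62, 0.45, 0.13, 0.04, 0.01]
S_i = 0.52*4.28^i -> [0.52, 2.23, 9.53, 40.77, 174.49]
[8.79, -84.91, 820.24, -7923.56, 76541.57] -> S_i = 8.79*(-9.66)^i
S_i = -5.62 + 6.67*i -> [-5.62, 1.05, 7.72, 14.39, 21.06]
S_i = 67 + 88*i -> [67, 155, 243, 331, 419]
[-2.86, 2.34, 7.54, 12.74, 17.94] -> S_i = -2.86 + 5.20*i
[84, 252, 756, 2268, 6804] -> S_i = 84*3^i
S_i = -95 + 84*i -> [-95, -11, 73, 157, 241]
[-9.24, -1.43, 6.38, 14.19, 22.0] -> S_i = -9.24 + 7.81*i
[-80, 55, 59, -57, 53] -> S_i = Random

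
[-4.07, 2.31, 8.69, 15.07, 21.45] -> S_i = -4.07 + 6.38*i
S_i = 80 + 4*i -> [80, 84, 88, 92, 96]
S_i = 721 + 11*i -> [721, 732, 743, 754, 765]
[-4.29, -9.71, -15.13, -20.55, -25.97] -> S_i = -4.29 + -5.42*i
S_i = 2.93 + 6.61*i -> [2.93, 9.54, 16.15, 22.76, 29.37]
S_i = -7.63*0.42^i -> [-7.63, -3.2, -1.35, -0.57, -0.24]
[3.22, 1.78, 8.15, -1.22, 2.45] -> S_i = Random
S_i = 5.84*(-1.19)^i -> [5.84, -6.95, 8.27, -9.84, 11.71]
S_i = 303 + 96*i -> [303, 399, 495, 591, 687]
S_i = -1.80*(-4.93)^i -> [-1.8, 8.87, -43.75, 215.68, -1063.31]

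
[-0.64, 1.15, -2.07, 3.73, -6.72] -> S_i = -0.64*(-1.80)^i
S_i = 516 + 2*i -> [516, 518, 520, 522, 524]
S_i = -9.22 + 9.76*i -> [-9.22, 0.54, 10.3, 20.06, 29.82]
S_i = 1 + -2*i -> [1, -1, -3, -5, -7]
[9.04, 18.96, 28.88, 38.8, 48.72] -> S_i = 9.04 + 9.92*i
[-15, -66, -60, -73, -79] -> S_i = Random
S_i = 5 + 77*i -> [5, 82, 159, 236, 313]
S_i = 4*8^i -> [4, 32, 256, 2048, 16384]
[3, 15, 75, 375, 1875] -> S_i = 3*5^i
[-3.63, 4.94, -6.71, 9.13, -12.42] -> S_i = -3.63*(-1.36)^i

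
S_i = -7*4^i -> [-7, -28, -112, -448, -1792]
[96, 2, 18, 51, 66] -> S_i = Random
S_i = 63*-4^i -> [63, -252, 1008, -4032, 16128]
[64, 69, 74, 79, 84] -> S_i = 64 + 5*i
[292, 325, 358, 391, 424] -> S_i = 292 + 33*i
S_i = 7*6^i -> [7, 42, 252, 1512, 9072]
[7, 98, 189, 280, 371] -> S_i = 7 + 91*i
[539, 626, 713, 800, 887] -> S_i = 539 + 87*i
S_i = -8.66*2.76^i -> [-8.66, -23.9, -65.97, -182.07, -502.52]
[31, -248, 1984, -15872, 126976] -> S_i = 31*-8^i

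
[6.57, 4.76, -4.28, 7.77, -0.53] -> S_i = Random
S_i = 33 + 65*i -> [33, 98, 163, 228, 293]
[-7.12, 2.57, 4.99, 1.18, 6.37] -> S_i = Random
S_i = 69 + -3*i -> [69, 66, 63, 60, 57]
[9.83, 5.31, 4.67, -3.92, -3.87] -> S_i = Random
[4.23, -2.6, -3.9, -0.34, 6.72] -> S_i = Random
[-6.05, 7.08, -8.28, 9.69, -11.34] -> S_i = -6.05*(-1.17)^i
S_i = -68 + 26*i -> [-68, -42, -16, 10, 36]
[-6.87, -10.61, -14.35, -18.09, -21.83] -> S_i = -6.87 + -3.74*i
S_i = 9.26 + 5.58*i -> [9.26, 14.84, 20.42, 26.0, 31.58]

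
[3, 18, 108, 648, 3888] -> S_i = 3*6^i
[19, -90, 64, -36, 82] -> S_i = Random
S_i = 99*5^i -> [99, 495, 2475, 12375, 61875]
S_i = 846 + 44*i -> [846, 890, 934, 978, 1022]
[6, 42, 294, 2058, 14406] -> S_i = 6*7^i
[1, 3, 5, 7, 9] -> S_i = 1 + 2*i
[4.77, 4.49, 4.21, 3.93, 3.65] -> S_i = 4.77 + -0.28*i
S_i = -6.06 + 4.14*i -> [-6.06, -1.92, 2.22, 6.36, 10.5]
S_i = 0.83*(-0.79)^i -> [0.83, -0.66, 0.52, -0.41, 0.32]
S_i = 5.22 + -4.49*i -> [5.22, 0.73, -3.76, -8.25, -12.74]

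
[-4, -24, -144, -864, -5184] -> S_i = -4*6^i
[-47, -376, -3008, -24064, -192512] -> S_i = -47*8^i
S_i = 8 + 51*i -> [8, 59, 110, 161, 212]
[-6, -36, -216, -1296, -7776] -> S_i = -6*6^i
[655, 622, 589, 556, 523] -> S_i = 655 + -33*i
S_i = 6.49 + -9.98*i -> [6.49, -3.49, -13.47, -23.45, -33.43]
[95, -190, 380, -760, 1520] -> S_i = 95*-2^i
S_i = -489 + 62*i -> [-489, -427, -365, -303, -241]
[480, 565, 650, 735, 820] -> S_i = 480 + 85*i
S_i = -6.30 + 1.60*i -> [-6.3, -4.7, -3.1, -1.5, 0.1]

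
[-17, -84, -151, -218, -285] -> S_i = -17 + -67*i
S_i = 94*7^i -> [94, 658, 4606, 32242, 225694]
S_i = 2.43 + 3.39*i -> [2.43, 5.82, 9.21, 12.6, 15.99]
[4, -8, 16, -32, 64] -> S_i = 4*-2^i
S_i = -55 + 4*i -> [-55, -51, -47, -43, -39]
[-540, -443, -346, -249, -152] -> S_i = -540 + 97*i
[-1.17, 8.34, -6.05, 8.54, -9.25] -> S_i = Random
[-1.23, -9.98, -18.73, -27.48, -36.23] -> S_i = -1.23 + -8.75*i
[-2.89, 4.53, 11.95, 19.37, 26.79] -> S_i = -2.89 + 7.42*i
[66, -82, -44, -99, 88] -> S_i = Random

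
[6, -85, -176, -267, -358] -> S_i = 6 + -91*i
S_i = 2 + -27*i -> [2, -25, -52, -79, -106]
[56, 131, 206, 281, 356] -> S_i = 56 + 75*i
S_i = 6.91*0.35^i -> [6.91, 2.42, 0.85, 0.3, 0.1]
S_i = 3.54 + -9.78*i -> [3.54, -6.24, -16.02, -25.8, -35.58]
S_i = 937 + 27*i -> [937, 964, 991, 1018, 1045]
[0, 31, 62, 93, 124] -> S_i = 0 + 31*i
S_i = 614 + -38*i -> [614, 576, 538, 500, 462]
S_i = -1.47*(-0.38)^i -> [-1.47, 0.56, -0.21, 0.08, -0.03]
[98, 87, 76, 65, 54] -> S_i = 98 + -11*i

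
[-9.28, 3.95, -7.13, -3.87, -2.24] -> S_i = Random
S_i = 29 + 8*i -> [29, 37, 45, 53, 61]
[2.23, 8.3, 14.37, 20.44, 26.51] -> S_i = 2.23 + 6.07*i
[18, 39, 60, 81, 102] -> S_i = 18 + 21*i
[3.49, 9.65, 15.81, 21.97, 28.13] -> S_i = 3.49 + 6.16*i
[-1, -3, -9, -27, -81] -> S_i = -1*3^i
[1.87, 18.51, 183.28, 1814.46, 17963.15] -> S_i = 1.87*9.90^i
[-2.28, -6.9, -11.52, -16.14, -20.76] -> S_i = -2.28 + -4.62*i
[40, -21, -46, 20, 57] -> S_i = Random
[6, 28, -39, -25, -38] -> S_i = Random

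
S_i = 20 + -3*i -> [20, 17, 14, 11, 8]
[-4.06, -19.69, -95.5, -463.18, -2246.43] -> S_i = -4.06*4.85^i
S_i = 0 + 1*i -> [0, 1, 2, 3, 4]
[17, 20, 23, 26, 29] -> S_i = 17 + 3*i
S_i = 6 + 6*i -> [6, 12, 18, 24, 30]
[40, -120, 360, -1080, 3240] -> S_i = 40*-3^i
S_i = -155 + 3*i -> [-155, -152, -149, -146, -143]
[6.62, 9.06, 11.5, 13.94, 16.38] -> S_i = 6.62 + 2.44*i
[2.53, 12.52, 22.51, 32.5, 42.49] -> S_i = 2.53 + 9.99*i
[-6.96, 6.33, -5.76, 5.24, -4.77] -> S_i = -6.96*(-0.91)^i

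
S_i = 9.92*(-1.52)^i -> [9.92, -15.08, 22.92, -34.84, 52.95]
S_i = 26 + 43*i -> [26, 69, 112, 155, 198]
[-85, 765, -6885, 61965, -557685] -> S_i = -85*-9^i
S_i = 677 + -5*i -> [677, 672, 667, 662, 657]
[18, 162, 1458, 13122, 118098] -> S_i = 18*9^i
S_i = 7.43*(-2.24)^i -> [7.43, -16.64, 37.28, -83.51, 187.06]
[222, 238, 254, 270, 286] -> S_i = 222 + 16*i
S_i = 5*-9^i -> [5, -45, 405, -3645, 32805]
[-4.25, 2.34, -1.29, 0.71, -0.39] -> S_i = -4.25*(-0.55)^i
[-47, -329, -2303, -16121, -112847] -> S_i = -47*7^i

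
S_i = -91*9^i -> [-91, -819, -7371, -66339, -597051]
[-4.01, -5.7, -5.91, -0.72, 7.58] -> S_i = Random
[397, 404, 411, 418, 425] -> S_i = 397 + 7*i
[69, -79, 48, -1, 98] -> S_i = Random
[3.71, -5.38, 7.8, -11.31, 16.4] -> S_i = 3.71*(-1.45)^i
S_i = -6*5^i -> [-6, -30, -150, -750, -3750]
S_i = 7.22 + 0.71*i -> [7.22, 7.93, 8.64, 9.35, 10.06]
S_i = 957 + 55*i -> [957, 1012, 1067, 1122, 1177]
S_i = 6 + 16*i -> [6, 22, 38, 54, 70]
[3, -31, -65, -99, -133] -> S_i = 3 + -34*i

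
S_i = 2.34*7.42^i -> [2.34, 17.36, 128.83, 955.93, 7093.02]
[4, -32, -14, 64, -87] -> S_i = Random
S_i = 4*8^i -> [4, 32, 256, 2048, 16384]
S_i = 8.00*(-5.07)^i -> [8.0, -40.56, 205.64, -1042.59, 5285.94]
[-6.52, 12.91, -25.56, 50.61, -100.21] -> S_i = -6.52*(-1.98)^i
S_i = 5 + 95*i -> [5, 100, 195, 290, 385]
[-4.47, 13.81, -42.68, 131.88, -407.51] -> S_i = -4.47*(-3.09)^i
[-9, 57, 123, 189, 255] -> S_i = -9 + 66*i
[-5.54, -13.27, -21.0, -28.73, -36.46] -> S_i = -5.54 + -7.73*i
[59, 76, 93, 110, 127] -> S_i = 59 + 17*i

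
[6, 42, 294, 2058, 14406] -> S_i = 6*7^i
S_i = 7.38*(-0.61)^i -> [7.38, -4.5, 2.75, -1.68, 1.02]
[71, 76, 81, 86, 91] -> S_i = 71 + 5*i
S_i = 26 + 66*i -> [26, 92, 158, 224, 290]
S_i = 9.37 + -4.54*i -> [9.37, 4.83, 0.29, -4.25, -8.79]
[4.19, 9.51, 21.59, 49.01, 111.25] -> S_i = 4.19*2.27^i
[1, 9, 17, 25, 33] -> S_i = 1 + 8*i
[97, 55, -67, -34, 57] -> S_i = Random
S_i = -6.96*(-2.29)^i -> [-6.96, 15.94, -36.5, 83.58, -191.4]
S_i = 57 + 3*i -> [57, 60, 63, 66, 69]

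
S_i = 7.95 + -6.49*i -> [7.95, 1.46, -5.03, -11.52, -18.01]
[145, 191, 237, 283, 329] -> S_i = 145 + 46*i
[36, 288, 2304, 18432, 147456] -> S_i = 36*8^i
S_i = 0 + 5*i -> [0, 5, 10, 15, 20]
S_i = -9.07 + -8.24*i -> [-9.07, -17.31, -25.55, -33.79, -42.03]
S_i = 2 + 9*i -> [2, 11, 20, 29, 38]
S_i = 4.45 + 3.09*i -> [4.45, 7.54, 10.63, 13.72, 16.81]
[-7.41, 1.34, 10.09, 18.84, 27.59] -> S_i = -7.41 + 8.75*i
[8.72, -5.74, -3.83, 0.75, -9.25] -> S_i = Random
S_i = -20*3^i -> [-20, -60, -180, -540, -1620]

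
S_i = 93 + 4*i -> [93, 97, 101, 105, 109]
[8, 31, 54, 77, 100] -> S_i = 8 + 23*i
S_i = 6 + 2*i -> [6, 8, 10, 12, 14]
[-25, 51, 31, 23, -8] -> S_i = Random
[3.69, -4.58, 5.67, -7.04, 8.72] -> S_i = 3.69*(-1.24)^i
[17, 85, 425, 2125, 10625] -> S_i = 17*5^i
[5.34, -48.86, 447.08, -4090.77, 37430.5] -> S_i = 5.34*(-9.15)^i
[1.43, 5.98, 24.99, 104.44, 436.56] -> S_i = 1.43*4.18^i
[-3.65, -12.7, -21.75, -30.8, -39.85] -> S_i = -3.65 + -9.05*i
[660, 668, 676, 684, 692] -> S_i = 660 + 8*i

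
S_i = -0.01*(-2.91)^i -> [-0.01, 0.03, -0.08, 0.25, -0.72]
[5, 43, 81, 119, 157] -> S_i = 5 + 38*i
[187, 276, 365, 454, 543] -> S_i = 187 + 89*i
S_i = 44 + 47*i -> [44, 91, 138, 185, 232]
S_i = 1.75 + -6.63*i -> [1.75, -4.88, -11.51, -18.14, -24.77]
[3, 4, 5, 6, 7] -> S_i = 3 + 1*i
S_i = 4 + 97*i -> [4, 101, 198, 295, 392]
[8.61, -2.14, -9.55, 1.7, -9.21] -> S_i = Random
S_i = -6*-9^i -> [-6, 54, -486, 4374, -39366]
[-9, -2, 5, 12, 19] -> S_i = -9 + 7*i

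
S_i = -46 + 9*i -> [-46, -37, -28, -19, -10]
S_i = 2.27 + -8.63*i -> [2.27, -6.36, -14.99, -23.62, -32.25]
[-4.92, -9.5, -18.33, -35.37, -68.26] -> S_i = -4.92*1.93^i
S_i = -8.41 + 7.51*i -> [-8.41, -0.9, 6.61, 14.12, 21.63]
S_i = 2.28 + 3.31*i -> [2.28, 5.59, 8.9, 12.21, 15.52]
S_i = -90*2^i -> [-90, -180, -360, -720, -1440]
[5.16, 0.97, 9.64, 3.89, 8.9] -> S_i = Random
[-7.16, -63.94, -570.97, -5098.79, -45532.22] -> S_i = -7.16*8.93^i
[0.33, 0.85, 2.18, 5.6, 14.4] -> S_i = 0.33*2.57^i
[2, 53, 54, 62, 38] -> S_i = Random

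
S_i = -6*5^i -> [-6, -30, -150, -750, -3750]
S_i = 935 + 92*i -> [935, 1027, 1119, 1211, 1303]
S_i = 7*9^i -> [7, 63, 567, 5103, 45927]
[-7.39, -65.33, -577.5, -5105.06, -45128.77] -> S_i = -7.39*8.84^i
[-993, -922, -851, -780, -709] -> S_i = -993 + 71*i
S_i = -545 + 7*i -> [-545, -538, -531, -524, -517]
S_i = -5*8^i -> [-5, -40, -320, -2560, -20480]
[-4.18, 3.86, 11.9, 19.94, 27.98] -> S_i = -4.18 + 8.04*i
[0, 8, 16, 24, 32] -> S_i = 0 + 8*i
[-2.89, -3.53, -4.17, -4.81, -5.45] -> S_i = -2.89 + -0.64*i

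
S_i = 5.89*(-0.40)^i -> [5.89, -2.36, 0.94, -0.38, 0.15]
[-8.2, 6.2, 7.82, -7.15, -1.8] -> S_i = Random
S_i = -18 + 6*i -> [-18, -12, -6, 0, 6]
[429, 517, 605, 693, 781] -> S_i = 429 + 88*i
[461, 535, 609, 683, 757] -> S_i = 461 + 74*i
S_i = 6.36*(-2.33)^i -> [6.36, -14.82, 34.53, -80.45, 187.45]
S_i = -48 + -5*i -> [-48, -53, -58, -63, -68]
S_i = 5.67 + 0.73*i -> [5.67, 6.4, 7.13, 7.86, 8.59]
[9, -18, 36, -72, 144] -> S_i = 9*-2^i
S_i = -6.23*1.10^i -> [-6.23, -6.85, -7.54, -8.29, -9.12]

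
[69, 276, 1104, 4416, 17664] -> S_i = 69*4^i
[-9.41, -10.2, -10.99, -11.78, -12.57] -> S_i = -9.41 + -0.79*i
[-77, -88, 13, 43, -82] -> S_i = Random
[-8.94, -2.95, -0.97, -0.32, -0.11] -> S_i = -8.94*0.33^i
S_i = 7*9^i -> [7, 63, 567, 5103, 45927]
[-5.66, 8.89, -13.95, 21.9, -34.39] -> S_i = -5.66*(-1.57)^i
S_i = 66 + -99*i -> [66, -33, -132, -231, -330]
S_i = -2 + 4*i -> [-2, 2, 6, 10, 14]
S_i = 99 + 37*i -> [99, 136, 173, 210, 247]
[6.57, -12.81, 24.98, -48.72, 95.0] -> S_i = 6.57*(-1.95)^i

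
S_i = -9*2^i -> [-9, -18, -36, -72, -144]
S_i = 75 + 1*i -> [75, 76, 77, 78, 79]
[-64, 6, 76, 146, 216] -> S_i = -64 + 70*i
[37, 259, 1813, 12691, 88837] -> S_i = 37*7^i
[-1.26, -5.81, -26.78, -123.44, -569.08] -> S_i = -1.26*4.61^i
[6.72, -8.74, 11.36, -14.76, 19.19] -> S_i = 6.72*(-1.30)^i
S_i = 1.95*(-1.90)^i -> [1.95, -3.7, 7.04, -13.38, 25.41]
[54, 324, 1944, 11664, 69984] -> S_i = 54*6^i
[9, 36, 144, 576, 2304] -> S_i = 9*4^i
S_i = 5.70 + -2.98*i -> [5.7, 2.72, -0.26, -3.24, -6.22]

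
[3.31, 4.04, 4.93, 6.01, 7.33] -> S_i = 3.31*1.22^i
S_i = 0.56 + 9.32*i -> [0.56, 9.88, 19.2, 28.52, 37.84]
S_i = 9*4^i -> [9, 36, 144, 576, 2304]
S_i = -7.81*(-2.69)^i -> [-7.81, 21.01, -56.51, 152.02, -408.94]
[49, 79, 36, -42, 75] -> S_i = Random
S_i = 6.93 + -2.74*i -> [6.93, 4.19, 1.45, -1.29, -4.03]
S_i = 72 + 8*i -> [72, 80, 88, 96, 104]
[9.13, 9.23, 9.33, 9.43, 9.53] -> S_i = 9.13 + 0.10*i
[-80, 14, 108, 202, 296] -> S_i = -80 + 94*i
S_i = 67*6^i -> [67, 402, 2412, 14472, 86832]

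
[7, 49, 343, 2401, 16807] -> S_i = 7*7^i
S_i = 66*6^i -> [66, 396, 2376, 14256, 85536]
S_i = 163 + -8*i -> [163, 155, 147, 139, 131]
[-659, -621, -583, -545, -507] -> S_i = -659 + 38*i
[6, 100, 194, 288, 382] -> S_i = 6 + 94*i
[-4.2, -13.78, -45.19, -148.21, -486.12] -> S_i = -4.20*3.28^i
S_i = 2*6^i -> [2, 12, 72, 432, 2592]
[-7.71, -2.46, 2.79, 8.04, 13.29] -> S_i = -7.71 + 5.25*i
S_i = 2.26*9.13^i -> [2.26, 20.63, 188.39, 1719.97, 15703.32]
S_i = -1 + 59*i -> [-1, 58, 117, 176, 235]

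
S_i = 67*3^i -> [67, 201, 603, 1809, 5427]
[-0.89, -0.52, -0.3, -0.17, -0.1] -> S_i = -0.89*0.58^i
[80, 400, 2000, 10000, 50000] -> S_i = 80*5^i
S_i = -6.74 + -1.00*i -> [-6.74, -7.74, -8.74, -9.74, -10.74]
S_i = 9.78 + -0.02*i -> [9.78, 9.76, 9.74, 9.72, 9.7]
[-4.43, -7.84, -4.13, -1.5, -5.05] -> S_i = Random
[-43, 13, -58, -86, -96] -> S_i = Random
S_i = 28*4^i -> [28, 112, 448, 1792, 7168]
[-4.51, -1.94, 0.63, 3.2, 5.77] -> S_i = -4.51 + 2.57*i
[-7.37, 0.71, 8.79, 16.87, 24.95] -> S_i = -7.37 + 8.08*i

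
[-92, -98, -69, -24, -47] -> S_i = Random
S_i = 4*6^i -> [4, 24, 144, 864, 5184]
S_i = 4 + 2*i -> [4, 6, 8, 10, 12]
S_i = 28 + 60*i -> [28, 88, 148, 208, 268]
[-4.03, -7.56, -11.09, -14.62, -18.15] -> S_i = -4.03 + -3.53*i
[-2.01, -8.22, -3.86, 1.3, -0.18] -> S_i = Random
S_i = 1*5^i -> [1, 5, 25, 125, 625]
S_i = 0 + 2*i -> [0, 2, 4, 6, 8]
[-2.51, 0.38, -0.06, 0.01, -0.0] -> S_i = -2.51*(-0.15)^i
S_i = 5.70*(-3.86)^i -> [5.7, -22.0, 84.93, -327.82, 1265.39]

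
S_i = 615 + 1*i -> [615, 616, 617, 618, 619]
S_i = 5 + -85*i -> [5, -80, -165, -250, -335]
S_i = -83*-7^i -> [-83, 581, -4067, 28469, -199283]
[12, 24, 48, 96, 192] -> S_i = 12*2^i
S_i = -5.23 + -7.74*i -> [-5.23, -12.97, -20.71, -28.45, -36.19]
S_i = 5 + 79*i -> [5, 84, 163, 242, 321]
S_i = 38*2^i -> [38, 76, 152, 304, 608]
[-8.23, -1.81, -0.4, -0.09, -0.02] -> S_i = -8.23*0.22^i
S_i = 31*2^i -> [31, 62, 124, 248, 496]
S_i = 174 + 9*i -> [174, 183, 192, 201, 210]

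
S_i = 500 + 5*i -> [500, 505, 510, 515, 520]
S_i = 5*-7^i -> [5, -35, 245, -1715, 12005]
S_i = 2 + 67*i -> [2, 69, 136, 203, 270]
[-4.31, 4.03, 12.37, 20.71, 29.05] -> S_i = -4.31 + 8.34*i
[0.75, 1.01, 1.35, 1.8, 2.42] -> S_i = 0.75*1.34^i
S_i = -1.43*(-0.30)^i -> [-1.43, 0.43, -0.13, 0.04, -0.01]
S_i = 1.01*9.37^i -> [1.01, 9.46, 88.67, 830.88, 7785.38]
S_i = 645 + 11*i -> [645, 656, 667, 678, 689]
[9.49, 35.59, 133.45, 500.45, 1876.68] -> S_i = 9.49*3.75^i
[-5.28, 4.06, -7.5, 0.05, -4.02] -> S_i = Random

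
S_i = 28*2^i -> [28, 56, 112, 224, 448]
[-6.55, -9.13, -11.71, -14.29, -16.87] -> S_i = -6.55 + -2.58*i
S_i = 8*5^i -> [8, 40, 200, 1000, 5000]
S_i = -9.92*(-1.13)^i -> [-9.92, 11.21, -12.67, 14.31, -16.17]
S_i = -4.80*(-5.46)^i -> [-4.8, 26.21, -143.1, 781.3, -4265.91]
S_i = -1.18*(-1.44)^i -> [-1.18, 1.7, -2.45, 3.52, -5.07]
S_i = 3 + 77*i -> [3, 80, 157, 234, 311]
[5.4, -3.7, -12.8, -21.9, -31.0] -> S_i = 5.40 + -9.10*i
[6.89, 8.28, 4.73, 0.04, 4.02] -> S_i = Random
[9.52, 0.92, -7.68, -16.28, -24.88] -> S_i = 9.52 + -8.60*i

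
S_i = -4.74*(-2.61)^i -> [-4.74, 12.37, -32.29, 84.28, -219.96]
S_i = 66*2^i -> [66, 132, 264, 528, 1056]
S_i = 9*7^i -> [9, 63, 441, 3087, 21609]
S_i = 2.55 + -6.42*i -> [2.55, -3.87, -10.29, -16.71, -23.13]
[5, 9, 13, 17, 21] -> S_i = 5 + 4*i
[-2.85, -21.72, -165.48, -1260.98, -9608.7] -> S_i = -2.85*7.62^i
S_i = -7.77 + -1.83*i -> [-7.77, -9.6, -11.43, -13.26, -15.09]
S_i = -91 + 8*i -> [-91, -83, -75, -67, -59]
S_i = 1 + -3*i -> [1, -2, -5, -8, -11]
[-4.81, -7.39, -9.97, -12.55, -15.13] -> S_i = -4.81 + -2.58*i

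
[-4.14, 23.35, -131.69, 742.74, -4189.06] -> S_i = -4.14*(-5.64)^i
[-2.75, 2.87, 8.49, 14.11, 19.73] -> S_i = -2.75 + 5.62*i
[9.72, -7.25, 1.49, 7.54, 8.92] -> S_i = Random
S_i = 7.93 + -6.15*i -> [7.93, 1.78, -4.37, -10.52, -16.67]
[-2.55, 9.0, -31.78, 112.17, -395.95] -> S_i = -2.55*(-3.53)^i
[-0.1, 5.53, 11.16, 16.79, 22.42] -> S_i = -0.10 + 5.63*i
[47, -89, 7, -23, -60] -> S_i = Random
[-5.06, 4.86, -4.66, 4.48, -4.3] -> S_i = -5.06*(-0.96)^i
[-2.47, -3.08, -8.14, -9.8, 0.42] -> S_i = Random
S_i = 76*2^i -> [76, 152, 304, 608, 1216]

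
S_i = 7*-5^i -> [7, -35, 175, -875, 4375]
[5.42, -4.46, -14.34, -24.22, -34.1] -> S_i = 5.42 + -9.88*i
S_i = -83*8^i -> [-83, -664, -5312, -42496, -339968]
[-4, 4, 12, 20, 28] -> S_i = -4 + 8*i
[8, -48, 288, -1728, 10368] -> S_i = 8*-6^i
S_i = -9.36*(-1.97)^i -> [-9.36, 18.44, -36.33, 71.56, -140.97]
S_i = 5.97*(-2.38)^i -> [5.97, -14.21, 33.82, -80.48, 191.55]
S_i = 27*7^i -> [27, 189, 1323, 9261, 64827]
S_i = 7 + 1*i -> [7, 8, 9, 10, 11]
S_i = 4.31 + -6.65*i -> [4.31, -2.34, -8.99, -15.64, -22.29]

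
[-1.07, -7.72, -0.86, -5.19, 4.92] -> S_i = Random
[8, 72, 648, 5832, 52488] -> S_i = 8*9^i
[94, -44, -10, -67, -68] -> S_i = Random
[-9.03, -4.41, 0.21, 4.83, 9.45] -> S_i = -9.03 + 4.62*i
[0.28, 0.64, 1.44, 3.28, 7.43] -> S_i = 0.28*2.27^i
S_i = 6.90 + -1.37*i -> [6.9, 5.53, 4.16, 2.79, 1.42]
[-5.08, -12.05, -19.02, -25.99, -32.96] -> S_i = -5.08 + -6.97*i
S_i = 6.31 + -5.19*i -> [6.31, 1.12, -4.07, -9.26, -14.45]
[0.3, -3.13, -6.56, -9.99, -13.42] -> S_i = 0.30 + -3.43*i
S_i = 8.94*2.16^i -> [8.94, 19.31, 41.71, 90.09, 194.6]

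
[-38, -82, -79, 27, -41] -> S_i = Random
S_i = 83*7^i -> [83, 581, 4067, 28469, 199283]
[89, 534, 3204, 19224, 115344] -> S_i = 89*6^i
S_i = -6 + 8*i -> [-6, 2, 10, 18, 26]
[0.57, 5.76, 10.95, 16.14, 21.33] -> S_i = 0.57 + 5.19*i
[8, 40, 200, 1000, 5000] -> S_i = 8*5^i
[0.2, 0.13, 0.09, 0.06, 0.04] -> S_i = 0.20*0.67^i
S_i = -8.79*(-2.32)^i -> [-8.79, 20.39, -47.31, 109.76, -254.65]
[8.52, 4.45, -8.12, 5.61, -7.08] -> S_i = Random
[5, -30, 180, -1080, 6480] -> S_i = 5*-6^i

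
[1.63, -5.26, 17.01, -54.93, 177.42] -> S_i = 1.63*(-3.23)^i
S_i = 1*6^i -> [1, 6, 36, 216, 1296]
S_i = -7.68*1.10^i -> [-7.68, -8.45, -9.29, -10.22, -11.24]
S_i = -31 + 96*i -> [-31, 65, 161, 257, 353]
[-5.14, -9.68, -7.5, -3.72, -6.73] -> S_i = Random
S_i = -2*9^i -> [-2, -18, -162, -1458, -13122]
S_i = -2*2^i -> [-2, -4, -8, -16, -32]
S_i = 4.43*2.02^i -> [4.43, 8.95, 18.08, 36.51, 73.76]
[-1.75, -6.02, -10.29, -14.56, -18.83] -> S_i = -1.75 + -4.27*i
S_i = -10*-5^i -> [-10, 50, -250, 1250, -6250]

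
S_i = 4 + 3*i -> [4, 7, 10, 13, 16]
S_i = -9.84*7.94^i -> [-9.84, -78.13, -620.35, -4925.57, -39109.04]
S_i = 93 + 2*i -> [93, 95, 97, 99, 101]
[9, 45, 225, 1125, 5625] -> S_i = 9*5^i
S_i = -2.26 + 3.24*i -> [-2.26, 0.98, 4.22, 7.46, 10.7]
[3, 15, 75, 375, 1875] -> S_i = 3*5^i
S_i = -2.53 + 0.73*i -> [-2.53, -1.8, -1.07, -0.34, 0.39]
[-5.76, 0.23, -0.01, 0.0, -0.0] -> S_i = -5.76*(-0.04)^i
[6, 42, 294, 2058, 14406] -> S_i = 6*7^i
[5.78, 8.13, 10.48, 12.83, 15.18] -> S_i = 5.78 + 2.35*i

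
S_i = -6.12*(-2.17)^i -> [-6.12, 13.28, -28.82, 62.54, -135.7]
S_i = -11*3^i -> [-11, -33, -99, -297, -891]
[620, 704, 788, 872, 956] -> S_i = 620 + 84*i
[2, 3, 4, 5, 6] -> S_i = 2 + 1*i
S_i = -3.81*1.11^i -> [-3.81, -4.23, -4.69, -5.21, -5.78]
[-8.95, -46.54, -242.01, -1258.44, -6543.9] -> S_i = -8.95*5.20^i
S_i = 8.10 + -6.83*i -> [8.1, 1.27, -5.56, -12.39, -19.22]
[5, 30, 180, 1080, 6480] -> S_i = 5*6^i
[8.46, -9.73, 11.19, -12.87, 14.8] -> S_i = 8.46*(-1.15)^i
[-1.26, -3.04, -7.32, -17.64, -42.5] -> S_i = -1.26*2.41^i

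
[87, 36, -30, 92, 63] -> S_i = Random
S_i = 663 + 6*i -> [663, 669, 675, 681, 687]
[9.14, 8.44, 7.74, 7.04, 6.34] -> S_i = 9.14 + -0.70*i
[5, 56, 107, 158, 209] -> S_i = 5 + 51*i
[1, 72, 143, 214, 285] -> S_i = 1 + 71*i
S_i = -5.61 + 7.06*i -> [-5.61, 1.45, 8.51, 15.57, 22.63]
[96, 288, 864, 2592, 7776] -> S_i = 96*3^i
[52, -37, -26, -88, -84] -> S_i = Random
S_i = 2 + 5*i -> [2, 7, 12, 17, 22]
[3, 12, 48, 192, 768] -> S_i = 3*4^i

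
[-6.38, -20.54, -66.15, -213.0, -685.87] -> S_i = -6.38*3.22^i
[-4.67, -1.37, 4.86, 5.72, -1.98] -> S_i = Random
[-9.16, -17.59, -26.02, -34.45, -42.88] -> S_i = -9.16 + -8.43*i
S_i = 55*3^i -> [55, 165, 495, 1485, 4455]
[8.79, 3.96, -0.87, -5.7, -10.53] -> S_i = 8.79 + -4.83*i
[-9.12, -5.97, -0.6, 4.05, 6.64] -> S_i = Random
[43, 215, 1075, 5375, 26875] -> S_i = 43*5^i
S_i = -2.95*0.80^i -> [-2.95, -2.36, -1.89, -1.51, -1.21]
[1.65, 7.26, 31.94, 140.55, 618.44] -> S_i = 1.65*4.40^i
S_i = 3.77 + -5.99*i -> [3.77, -2.22, -8.21, -14.2, -20.19]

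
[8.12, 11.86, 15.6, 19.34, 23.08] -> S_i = 8.12 + 3.74*i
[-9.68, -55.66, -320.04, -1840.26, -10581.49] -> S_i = -9.68*5.75^i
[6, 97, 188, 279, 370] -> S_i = 6 + 91*i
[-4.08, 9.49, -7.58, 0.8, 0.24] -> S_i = Random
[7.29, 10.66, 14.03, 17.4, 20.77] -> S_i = 7.29 + 3.37*i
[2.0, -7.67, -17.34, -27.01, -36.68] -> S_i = 2.00 + -9.67*i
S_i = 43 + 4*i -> [43, 47, 51, 55, 59]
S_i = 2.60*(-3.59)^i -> [2.6, -9.33, 33.51, -120.3, 431.87]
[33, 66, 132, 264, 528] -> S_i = 33*2^i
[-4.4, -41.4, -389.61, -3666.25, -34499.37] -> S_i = -4.40*9.41^i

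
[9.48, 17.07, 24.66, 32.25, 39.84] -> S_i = 9.48 + 7.59*i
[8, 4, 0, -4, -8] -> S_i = 8 + -4*i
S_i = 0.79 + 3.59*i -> [0.79, 4.38, 7.97, 11.56, 15.15]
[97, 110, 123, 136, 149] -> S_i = 97 + 13*i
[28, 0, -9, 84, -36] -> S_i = Random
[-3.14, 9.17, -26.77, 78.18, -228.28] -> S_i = -3.14*(-2.92)^i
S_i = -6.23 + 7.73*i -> [-6.23, 1.5, 9.23, 16.96, 24.69]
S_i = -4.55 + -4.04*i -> [-4.55, -8.59, -12.63, -16.67, -20.71]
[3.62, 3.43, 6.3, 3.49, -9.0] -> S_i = Random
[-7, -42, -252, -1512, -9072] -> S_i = -7*6^i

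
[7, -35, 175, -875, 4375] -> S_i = 7*-5^i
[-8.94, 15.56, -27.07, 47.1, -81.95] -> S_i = -8.94*(-1.74)^i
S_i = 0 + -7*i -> [0, -7, -14, -21, -28]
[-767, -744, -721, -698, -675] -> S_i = -767 + 23*i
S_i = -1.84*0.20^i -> [-1.84, -0.37, -0.07, -0.01, -0.0]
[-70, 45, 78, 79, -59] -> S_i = Random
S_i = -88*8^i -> [-88, -704, -5632, -45056, -360448]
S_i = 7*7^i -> [7, 49, 343, 2401, 16807]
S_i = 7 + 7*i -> [7, 14, 21, 28, 35]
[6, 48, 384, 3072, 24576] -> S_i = 6*8^i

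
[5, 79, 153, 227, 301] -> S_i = 5 + 74*i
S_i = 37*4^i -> [37, 148, 592, 2368, 9472]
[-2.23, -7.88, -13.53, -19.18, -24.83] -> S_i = -2.23 + -5.65*i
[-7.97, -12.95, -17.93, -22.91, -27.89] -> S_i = -7.97 + -4.98*i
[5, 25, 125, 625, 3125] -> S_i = 5*5^i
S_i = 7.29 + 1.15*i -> [7.29, 8.44, 9.59, 10.74, 11.89]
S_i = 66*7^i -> [66, 462, 3234, 22638, 158466]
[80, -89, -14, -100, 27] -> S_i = Random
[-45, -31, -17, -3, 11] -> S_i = -45 + 14*i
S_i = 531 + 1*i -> [531, 532, 533, 534, 535]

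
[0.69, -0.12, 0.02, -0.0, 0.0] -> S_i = 0.69*(-0.18)^i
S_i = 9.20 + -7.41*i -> [9.2, 1.79, -5.62, -13.03, -20.44]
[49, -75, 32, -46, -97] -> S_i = Random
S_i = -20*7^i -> [-20, -140, -980, -6860, -48020]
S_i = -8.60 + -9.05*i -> [-8.6, -17.65, -26.7, -35.75, -44.8]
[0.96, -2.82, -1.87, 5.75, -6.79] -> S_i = Random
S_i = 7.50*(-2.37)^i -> [7.5, -17.78, 42.13, -99.84, 236.62]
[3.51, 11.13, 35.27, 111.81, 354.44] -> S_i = 3.51*3.17^i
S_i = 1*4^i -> [1, 4, 16, 64, 256]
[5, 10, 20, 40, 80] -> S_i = 5*2^i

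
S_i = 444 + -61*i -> [444, 383, 322, 261, 200]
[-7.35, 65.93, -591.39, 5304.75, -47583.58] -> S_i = -7.35*(-8.97)^i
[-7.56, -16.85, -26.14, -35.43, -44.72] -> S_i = -7.56 + -9.29*i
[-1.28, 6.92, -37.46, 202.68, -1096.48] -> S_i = -1.28*(-5.41)^i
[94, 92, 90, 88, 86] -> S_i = 94 + -2*i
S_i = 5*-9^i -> [5, -45, 405, -3645, 32805]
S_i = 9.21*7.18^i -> [9.21, 66.13, 474.8, 3409.05, 24476.96]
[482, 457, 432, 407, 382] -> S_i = 482 + -25*i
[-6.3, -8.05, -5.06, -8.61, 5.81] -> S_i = Random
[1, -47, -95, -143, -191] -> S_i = 1 + -48*i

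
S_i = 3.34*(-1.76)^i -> [3.34, -5.88, 10.35, -18.21, 32.05]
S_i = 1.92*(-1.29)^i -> [1.92, -2.48, 3.2, -4.12, 5.32]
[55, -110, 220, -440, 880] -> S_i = 55*-2^i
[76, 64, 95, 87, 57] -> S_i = Random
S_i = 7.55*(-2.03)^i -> [7.55, -15.33, 31.11, -63.16, 128.21]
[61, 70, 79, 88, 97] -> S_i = 61 + 9*i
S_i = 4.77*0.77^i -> [4.77, 3.67, 2.83, 2.18, 1.68]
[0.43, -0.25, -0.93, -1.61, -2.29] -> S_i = 0.43 + -0.68*i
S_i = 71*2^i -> [71, 142, 284, 568, 1136]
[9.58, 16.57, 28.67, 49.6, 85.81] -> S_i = 9.58*1.73^i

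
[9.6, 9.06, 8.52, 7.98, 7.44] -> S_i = 9.60 + -0.54*i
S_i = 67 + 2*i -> [67, 69, 71, 73, 75]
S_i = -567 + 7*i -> [-567, -560, -553, -546, -539]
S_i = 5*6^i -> [5, 30, 180, 1080, 6480]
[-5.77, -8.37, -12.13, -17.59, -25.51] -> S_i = -5.77*1.45^i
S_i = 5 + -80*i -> [5, -75, -155, -235, -315]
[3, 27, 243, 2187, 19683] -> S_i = 3*9^i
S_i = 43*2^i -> [43, 86, 172, 344, 688]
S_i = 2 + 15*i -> [2, 17, 32, 47, 62]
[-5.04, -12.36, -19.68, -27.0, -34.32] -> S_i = -5.04 + -7.32*i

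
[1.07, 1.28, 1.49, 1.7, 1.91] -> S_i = 1.07 + 0.21*i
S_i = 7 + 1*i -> [7, 8, 9, 10, 11]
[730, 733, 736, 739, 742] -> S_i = 730 + 3*i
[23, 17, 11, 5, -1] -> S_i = 23 + -6*i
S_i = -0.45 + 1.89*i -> [-0.45, 1.44, 3.33, 5.22, 7.11]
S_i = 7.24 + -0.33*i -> [7.24, 6.91, 6.58, 6.25, 5.92]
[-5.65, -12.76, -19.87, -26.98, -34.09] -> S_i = -5.65 + -7.11*i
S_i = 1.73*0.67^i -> [1.73, 1.16, 0.78, 0.52, 0.35]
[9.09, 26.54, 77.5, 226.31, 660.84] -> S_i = 9.09*2.92^i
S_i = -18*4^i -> [-18, -72, -288, -1152, -4608]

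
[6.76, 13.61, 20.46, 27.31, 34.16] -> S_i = 6.76 + 6.85*i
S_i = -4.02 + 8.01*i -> [-4.02, 3.99, 12.0, 20.01, 28.02]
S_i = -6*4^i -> [-6, -24, -96, -384, -1536]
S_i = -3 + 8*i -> [-3, 5, 13, 21, 29]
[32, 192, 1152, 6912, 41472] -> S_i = 32*6^i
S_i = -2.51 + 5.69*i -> [-2.51, 3.18, 8.87, 14.56, 20.25]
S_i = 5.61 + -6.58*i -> [5.61, -0.97, -7.55, -14.13, -20.71]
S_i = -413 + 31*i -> [-413, -382, -351, -320, -289]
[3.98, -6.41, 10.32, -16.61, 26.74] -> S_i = 3.98*(-1.61)^i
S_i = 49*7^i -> [49, 343, 2401, 16807, 117649]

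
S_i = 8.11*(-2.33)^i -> [8.11, -18.9, 44.03, -102.59, 239.03]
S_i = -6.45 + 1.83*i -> [-6.45, -4.62, -2.79, -0.96, 0.87]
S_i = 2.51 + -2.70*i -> [2.51, -0.19, -2.89, -5.59, -8.29]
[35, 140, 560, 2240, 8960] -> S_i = 35*4^i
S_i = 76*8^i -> [76, 608, 4864, 38912, 311296]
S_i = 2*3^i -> [2, 6, 18, 54, 162]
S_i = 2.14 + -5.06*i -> [2.14, -2.92, -7.98, -13.04, -18.1]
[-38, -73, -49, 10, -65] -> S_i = Random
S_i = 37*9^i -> [37, 333, 2997, 26973, 242757]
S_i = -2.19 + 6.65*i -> [-2.19, 4.46, 11.11, 17.76, 24.41]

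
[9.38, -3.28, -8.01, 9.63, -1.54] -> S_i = Random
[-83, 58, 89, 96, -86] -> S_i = Random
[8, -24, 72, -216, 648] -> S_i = 8*-3^i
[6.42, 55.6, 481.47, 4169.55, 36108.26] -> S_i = 6.42*8.66^i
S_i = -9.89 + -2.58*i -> [-9.89, -12.47, -15.05, -17.63, -20.21]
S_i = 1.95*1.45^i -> [1.95, 2.83, 4.1, 5.94, 8.62]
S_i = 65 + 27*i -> [65, 92, 119, 146, 173]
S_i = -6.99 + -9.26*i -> [-6.99, -16.25, -25.51, -34.77, -44.03]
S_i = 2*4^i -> [2, 8, 32, 128, 512]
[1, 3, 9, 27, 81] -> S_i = 1*3^i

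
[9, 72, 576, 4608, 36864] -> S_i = 9*8^i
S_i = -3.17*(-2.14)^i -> [-3.17, 6.78, -14.52, 31.07, -66.48]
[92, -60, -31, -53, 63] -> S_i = Random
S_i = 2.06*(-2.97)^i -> [2.06, -6.12, 18.17, -53.97, 160.29]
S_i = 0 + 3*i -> [0, 3, 6, 9, 12]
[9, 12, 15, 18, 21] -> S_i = 9 + 3*i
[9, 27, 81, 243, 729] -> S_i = 9*3^i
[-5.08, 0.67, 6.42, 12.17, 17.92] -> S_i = -5.08 + 5.75*i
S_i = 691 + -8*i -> [691, 683, 675, 667, 659]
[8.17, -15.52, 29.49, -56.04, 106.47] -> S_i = 8.17*(-1.90)^i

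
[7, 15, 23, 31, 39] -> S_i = 7 + 8*i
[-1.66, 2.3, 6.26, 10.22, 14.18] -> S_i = -1.66 + 3.96*i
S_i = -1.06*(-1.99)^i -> [-1.06, 2.11, -4.2, 8.35, -16.62]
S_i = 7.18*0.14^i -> [7.18, 1.01, 0.14, 0.02, 0.0]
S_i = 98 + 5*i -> [98, 103, 108, 113, 118]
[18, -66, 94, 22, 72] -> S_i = Random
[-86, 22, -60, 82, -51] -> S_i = Random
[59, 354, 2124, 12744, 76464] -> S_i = 59*6^i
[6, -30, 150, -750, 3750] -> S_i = 6*-5^i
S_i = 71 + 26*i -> [71, 97, 123, 149, 175]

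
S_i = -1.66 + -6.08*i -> [-1.66, -7.74, -13.82, -19.9, -25.98]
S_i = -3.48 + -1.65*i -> [-3.48, -5.13, -6.78, -8.43, -10.08]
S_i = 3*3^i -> [3, 9, 27, 81, 243]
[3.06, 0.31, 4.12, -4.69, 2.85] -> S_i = Random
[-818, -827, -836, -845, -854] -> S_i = -818 + -9*i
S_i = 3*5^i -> [3, 15, 75, 375, 1875]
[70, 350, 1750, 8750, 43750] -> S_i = 70*5^i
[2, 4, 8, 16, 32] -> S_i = 2*2^i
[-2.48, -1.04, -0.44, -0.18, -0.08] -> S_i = -2.48*0.42^i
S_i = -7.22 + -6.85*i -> [-7.22, -14.07, -20.92, -27.77, -34.62]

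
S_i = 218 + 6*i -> [218, 224, 230, 236, 242]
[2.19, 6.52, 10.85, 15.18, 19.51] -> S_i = 2.19 + 4.33*i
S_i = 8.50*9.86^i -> [8.5, 83.81, 826.37, 8147.97, 80339.03]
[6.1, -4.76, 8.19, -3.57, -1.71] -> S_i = Random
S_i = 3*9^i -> [3, 27, 243, 2187, 19683]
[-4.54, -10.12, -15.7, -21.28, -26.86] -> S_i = -4.54 + -5.58*i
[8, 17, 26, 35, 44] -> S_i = 8 + 9*i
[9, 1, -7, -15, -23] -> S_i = 9 + -8*i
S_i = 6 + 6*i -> [6, 12, 18, 24, 30]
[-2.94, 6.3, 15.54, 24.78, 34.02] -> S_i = -2.94 + 9.24*i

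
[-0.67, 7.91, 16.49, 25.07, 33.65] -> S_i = -0.67 + 8.58*i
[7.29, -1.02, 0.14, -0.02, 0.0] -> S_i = 7.29*(-0.14)^i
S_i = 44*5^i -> [44, 220, 1100, 5500, 27500]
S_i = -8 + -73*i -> [-8, -81, -154, -227, -300]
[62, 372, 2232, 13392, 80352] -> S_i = 62*6^i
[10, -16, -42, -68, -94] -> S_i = 10 + -26*i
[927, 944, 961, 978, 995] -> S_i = 927 + 17*i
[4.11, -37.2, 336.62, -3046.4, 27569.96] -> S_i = 4.11*(-9.05)^i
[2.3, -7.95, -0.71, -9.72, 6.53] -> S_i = Random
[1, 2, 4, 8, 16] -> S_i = 1*2^i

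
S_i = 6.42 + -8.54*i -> [6.42, -2.12, -10.66, -19.2, -27.74]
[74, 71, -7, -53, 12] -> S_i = Random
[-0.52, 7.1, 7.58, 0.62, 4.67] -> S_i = Random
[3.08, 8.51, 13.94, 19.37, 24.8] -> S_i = 3.08 + 5.43*i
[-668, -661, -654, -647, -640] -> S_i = -668 + 7*i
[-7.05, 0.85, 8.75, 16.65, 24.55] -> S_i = -7.05 + 7.90*i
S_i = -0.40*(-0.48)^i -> [-0.4, 0.19, -0.09, 0.04, -0.02]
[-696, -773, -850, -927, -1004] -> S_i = -696 + -77*i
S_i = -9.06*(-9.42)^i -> [-9.06, 85.35, -803.95, 7573.23, -71339.79]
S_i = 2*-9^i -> [2, -18, 162, -1458, 13122]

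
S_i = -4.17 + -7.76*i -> [-4.17, -11.93, -19.69, -27.45, -35.21]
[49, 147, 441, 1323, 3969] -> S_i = 49*3^i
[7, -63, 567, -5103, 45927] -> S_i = 7*-9^i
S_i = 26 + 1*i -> [26, 27, 28, 29, 30]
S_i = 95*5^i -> [95, 475, 2375, 11875, 59375]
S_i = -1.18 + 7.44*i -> [-1.18, 6.26, 13.7, 21.14, 28.58]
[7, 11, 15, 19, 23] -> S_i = 7 + 4*i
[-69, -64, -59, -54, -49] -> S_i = -69 + 5*i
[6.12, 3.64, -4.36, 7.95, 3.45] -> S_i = Random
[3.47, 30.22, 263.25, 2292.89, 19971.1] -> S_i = 3.47*8.71^i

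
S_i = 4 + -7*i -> [4, -3, -10, -17, -24]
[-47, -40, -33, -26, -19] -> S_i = -47 + 7*i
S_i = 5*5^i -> [5, 25, 125, 625, 3125]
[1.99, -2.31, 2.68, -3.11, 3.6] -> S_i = 1.99*(-1.16)^i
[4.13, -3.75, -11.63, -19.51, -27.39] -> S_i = 4.13 + -7.88*i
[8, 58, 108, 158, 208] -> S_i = 8 + 50*i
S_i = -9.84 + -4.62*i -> [-9.84, -14.46, -19.08, -23.7, -28.32]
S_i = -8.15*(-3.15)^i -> [-8.15, 25.67, -80.87, 254.74, -802.42]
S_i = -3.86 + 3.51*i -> [-3.86, -0.35, 3.16, 6.67, 10.18]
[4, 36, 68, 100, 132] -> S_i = 4 + 32*i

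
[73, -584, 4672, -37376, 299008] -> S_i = 73*-8^i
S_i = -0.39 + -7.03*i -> [-0.39, -7.42, -14.45, -21.48, -28.51]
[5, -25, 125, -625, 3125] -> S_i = 5*-5^i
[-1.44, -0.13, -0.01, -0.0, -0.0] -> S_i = -1.44*0.09^i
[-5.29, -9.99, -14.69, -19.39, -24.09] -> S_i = -5.29 + -4.70*i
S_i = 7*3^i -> [7, 21, 63, 189, 567]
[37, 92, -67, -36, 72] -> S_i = Random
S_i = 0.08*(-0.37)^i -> [0.08, -0.03, 0.01, -0.0, 0.0]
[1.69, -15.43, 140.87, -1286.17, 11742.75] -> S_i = 1.69*(-9.13)^i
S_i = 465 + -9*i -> [465, 456, 447, 438, 429]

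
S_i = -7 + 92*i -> [-7, 85, 177, 269, 361]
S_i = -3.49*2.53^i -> [-3.49, -8.83, -22.34, -56.52, -142.99]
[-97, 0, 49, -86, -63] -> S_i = Random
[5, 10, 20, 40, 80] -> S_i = 5*2^i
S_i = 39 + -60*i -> [39, -21, -81, -141, -201]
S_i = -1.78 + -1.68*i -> [-1.78, -3.46, -5.14, -6.82, -8.5]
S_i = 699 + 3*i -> [699, 702, 705, 708, 711]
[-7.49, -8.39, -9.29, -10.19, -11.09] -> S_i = -7.49 + -0.90*i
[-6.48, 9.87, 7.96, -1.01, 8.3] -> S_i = Random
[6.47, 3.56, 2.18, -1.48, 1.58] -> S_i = Random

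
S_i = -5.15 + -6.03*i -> [-5.15, -11.18, -17.21, -23.24, -29.27]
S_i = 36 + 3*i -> [36, 39, 42, 45, 48]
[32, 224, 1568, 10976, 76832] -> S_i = 32*7^i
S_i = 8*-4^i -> [8, -32, 128, -512, 2048]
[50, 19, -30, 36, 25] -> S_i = Random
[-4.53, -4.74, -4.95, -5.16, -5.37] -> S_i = -4.53 + -0.21*i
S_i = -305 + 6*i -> [-305, -299, -293, -287, -281]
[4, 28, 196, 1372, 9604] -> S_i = 4*7^i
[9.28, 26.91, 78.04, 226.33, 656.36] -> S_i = 9.28*2.90^i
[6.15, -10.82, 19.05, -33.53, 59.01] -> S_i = 6.15*(-1.76)^i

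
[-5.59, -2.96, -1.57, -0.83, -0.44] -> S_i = -5.59*0.53^i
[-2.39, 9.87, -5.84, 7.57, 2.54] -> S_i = Random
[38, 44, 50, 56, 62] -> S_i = 38 + 6*i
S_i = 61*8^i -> [61, 488, 3904, 31232, 249856]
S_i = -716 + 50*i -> [-716, -666, -616, -566, -516]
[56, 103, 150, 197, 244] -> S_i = 56 + 47*i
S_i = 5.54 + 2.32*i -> [5.54, 7.86, 10.18, 12.5, 14.82]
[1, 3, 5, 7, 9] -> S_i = 1 + 2*i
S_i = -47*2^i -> [-47, -94, -188, -376, -752]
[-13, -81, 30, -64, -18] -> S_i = Random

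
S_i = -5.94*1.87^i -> [-5.94, -11.11, -20.77, -38.84, -72.64]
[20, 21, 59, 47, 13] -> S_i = Random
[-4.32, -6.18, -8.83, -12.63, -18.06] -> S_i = -4.32*1.43^i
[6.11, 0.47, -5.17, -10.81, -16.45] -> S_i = 6.11 + -5.64*i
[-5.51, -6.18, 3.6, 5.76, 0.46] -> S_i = Random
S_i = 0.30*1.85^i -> [0.3, 0.56, 1.03, 1.9, 3.51]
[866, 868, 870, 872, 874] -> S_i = 866 + 2*i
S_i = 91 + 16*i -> [91, 107, 123, 139, 155]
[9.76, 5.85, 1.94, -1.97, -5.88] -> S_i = 9.76 + -3.91*i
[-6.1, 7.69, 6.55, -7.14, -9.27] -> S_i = Random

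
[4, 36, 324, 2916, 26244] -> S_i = 4*9^i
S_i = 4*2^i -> [4, 8, 16, 32, 64]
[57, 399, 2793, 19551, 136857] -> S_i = 57*7^i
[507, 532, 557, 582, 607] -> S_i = 507 + 25*i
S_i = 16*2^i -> [16, 32, 64, 128, 256]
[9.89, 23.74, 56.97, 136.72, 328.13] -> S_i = 9.89*2.40^i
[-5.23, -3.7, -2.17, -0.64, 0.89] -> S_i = -5.23 + 1.53*i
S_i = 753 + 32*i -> [753, 785, 817, 849, 881]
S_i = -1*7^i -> [-1, -7, -49, -343, -2401]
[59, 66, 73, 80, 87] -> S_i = 59 + 7*i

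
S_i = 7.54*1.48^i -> [7.54, 11.16, 16.52, 24.44, 36.18]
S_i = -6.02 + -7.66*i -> [-6.02, -13.68, -21.34, -29.0, -36.66]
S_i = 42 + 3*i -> [42, 45, 48, 51, 54]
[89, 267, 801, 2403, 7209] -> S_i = 89*3^i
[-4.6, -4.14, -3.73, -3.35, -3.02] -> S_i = -4.60*0.90^i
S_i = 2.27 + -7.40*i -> [2.27, -5.13, -12.53, -19.93, -27.33]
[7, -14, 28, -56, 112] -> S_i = 7*-2^i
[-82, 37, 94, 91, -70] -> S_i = Random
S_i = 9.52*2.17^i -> [9.52, 20.66, 44.83, 97.28, 211.09]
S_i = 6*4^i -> [6, 24, 96, 384, 1536]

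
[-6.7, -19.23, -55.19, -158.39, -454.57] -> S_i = -6.70*2.87^i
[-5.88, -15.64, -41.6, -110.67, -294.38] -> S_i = -5.88*2.66^i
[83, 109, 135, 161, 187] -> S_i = 83 + 26*i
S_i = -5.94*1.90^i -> [-5.94, -11.29, -21.44, -40.74, -77.41]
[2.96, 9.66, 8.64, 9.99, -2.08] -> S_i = Random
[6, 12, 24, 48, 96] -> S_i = 6*2^i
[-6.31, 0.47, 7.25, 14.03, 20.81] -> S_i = -6.31 + 6.78*i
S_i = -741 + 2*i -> [-741, -739, -737, -735, -733]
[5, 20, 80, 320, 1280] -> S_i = 5*4^i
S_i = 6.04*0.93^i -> [6.04, 5.62, 5.22, 4.86, 4.52]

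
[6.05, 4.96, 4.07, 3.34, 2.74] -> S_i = 6.05*0.82^i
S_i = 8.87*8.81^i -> [8.87, 78.14, 688.45, 6065.29, 53435.18]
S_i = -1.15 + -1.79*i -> [-1.15, -2.94, -4.73, -6.52, -8.31]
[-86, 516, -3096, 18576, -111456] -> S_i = -86*-6^i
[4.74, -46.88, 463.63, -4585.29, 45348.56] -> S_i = 4.74*(-9.89)^i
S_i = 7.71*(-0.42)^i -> [7.71, -3.24, 1.36, -0.57, 0.24]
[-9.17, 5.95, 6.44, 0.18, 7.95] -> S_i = Random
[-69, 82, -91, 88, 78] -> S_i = Random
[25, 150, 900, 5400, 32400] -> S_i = 25*6^i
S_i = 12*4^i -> [12, 48, 192, 768, 3072]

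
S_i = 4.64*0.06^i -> [4.64, 0.28, 0.02, 0.0, 0.0]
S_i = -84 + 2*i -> [-84, -82, -80, -78, -76]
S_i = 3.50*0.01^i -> [3.5, 0.04, 0.0, 0.0, 0.0]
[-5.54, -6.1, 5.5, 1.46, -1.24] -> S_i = Random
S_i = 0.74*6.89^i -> [0.74, 5.1, 35.13, 242.04, 1667.66]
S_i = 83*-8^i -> [83, -664, 5312, -42496, 339968]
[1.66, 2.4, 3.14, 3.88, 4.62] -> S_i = 1.66 + 0.74*i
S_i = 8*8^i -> [8, 64, 512, 4096, 32768]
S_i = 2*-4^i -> [2, -8, 32, -128, 512]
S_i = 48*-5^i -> [48, -240, 1200, -6000, 30000]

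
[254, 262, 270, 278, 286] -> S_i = 254 + 8*i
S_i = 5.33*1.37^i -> [5.33, 7.3, 10.0, 13.71, 18.78]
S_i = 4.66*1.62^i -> [4.66, 7.55, 12.23, 19.81, 32.1]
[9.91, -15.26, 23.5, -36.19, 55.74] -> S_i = 9.91*(-1.54)^i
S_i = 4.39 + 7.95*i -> [4.39, 12.34, 20.29, 28.24, 36.19]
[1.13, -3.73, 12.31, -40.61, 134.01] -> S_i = 1.13*(-3.30)^i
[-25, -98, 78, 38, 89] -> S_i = Random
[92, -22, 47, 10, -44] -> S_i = Random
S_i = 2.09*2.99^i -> [2.09, 6.25, 18.68, 55.87, 167.04]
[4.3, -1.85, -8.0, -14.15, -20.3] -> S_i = 4.30 + -6.15*i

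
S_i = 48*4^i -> [48, 192, 768, 3072, 12288]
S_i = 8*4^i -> [8, 32, 128, 512, 2048]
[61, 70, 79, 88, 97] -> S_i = 61 + 9*i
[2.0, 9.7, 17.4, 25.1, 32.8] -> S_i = 2.00 + 7.70*i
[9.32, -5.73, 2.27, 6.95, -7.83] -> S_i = Random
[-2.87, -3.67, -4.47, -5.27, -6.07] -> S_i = -2.87 + -0.80*i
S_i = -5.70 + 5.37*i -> [-5.7, -0.33, 5.04, 10.41, 15.78]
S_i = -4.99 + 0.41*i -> [-4.99, -4.58, -4.17, -3.76, -3.35]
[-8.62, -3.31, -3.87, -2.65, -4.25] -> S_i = Random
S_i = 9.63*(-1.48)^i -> [9.63, -14.25, 21.09, -31.22, 46.2]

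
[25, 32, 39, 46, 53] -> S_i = 25 + 7*i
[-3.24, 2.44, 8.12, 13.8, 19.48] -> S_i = -3.24 + 5.68*i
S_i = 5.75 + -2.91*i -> [5.75, 2.84, -0.07, -2.98, -5.89]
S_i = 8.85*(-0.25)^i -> [8.85, -2.21, 0.55, -0.14, 0.03]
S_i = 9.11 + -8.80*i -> [9.11, 0.31, -8.49, -17.29, -26.09]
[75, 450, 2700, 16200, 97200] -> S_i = 75*6^i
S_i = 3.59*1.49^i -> [3.59, 5.35, 7.97, 11.88, 17.69]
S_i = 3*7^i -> [3, 21, 147, 1029, 7203]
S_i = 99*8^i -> [99, 792, 6336, 50688, 405504]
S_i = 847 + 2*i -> [847, 849, 851, 853, 855]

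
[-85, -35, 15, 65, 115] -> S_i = -85 + 50*i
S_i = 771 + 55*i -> [771, 826, 881, 936, 991]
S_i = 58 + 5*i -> [58, 63, 68, 73, 78]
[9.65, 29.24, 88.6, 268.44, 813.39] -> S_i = 9.65*3.03^i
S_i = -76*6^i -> [-76, -456, -2736, -16416, -98496]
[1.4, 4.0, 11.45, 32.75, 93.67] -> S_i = 1.40*2.86^i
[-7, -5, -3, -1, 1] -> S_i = -7 + 2*i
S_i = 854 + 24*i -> [854, 878, 902, 926, 950]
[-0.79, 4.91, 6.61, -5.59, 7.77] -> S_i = Random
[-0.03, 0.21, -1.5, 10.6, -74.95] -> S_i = -0.03*(-7.07)^i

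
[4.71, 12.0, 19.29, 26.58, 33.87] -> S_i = 4.71 + 7.29*i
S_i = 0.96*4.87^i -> [0.96, 4.68, 22.77, 110.88, 539.99]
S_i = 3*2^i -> [3, 6, 12, 24, 48]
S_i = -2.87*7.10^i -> [-2.87, -20.38, -144.68, -1027.2, -7293.15]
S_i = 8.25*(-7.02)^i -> [8.25, -57.92, 406.56, -2854.07, 20035.6]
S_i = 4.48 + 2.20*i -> [4.48, 6.68, 8.88, 11.08, 13.28]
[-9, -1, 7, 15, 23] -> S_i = -9 + 8*i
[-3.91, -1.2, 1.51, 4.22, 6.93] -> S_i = -3.91 + 2.71*i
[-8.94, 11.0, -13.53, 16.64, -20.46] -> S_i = -8.94*(-1.23)^i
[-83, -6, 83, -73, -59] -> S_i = Random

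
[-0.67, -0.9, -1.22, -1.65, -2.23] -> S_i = -0.67*1.35^i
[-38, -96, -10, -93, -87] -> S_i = Random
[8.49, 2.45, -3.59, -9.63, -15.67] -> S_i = 8.49 + -6.04*i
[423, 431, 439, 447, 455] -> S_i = 423 + 8*i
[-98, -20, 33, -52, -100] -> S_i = Random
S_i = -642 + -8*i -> [-642, -650, -658, -666, -674]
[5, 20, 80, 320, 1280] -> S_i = 5*4^i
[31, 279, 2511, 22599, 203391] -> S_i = 31*9^i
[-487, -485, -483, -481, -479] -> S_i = -487 + 2*i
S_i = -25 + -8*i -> [-25, -33, -41, -49, -57]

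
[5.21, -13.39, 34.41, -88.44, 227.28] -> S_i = 5.21*(-2.57)^i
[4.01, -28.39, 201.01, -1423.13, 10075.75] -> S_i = 4.01*(-7.08)^i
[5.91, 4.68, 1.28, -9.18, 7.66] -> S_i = Random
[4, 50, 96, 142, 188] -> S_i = 4 + 46*i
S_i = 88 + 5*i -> [88, 93, 98, 103, 108]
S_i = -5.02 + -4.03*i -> [-5.02, -9.05, -13.08, -17.11, -21.14]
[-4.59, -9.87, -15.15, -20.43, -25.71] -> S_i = -4.59 + -5.28*i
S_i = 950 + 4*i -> [950, 954, 958, 962, 966]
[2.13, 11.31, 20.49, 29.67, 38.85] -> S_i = 2.13 + 9.18*i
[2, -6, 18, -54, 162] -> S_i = 2*-3^i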